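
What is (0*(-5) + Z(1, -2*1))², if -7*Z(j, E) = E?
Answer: 4/49 ≈ 0.081633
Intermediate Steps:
Z(j, E) = -E/7
(0*(-5) + Z(1, -2*1))² = (0*(-5) - (-2)/7)² = (0 - ⅐*(-2))² = (0 + 2/7)² = (2/7)² = 4/49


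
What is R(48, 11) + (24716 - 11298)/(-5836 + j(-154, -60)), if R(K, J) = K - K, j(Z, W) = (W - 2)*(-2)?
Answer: -6709/2856 ≈ -2.3491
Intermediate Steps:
j(Z, W) = 4 - 2*W (j(Z, W) = (-2 + W)*(-2) = 4 - 2*W)
R(K, J) = 0
R(48, 11) + (24716 - 11298)/(-5836 + j(-154, -60)) = 0 + (24716 - 11298)/(-5836 + (4 - 2*(-60))) = 0 + 13418/(-5836 + (4 + 120)) = 0 + 13418/(-5836 + 124) = 0 + 13418/(-5712) = 0 + 13418*(-1/5712) = 0 - 6709/2856 = -6709/2856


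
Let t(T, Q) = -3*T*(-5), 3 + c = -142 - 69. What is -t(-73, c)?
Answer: 1095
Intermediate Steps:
c = -214 (c = -3 + (-142 - 69) = -3 - 211 = -214)
t(T, Q) = 15*T
-t(-73, c) = -15*(-73) = -1*(-1095) = 1095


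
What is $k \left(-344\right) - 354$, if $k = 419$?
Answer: $-144490$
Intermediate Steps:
$k \left(-344\right) - 354 = 419 \left(-344\right) - 354 = -144136 - 354 = -144490$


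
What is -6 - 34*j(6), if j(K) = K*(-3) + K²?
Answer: -618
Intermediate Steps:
j(K) = K² - 3*K (j(K) = -3*K + K² = K² - 3*K)
-6 - 34*j(6) = -6 - 204*(-3 + 6) = -6 - 204*3 = -6 - 34*18 = -6 - 612 = -618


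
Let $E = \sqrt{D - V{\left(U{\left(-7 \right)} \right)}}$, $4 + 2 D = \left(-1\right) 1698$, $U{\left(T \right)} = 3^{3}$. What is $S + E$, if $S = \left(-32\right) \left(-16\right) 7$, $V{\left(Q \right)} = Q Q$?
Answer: $3584 + 2 i \sqrt{395} \approx 3584.0 + 39.749 i$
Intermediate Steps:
$U{\left(T \right)} = 27$
$D = -851$ ($D = -2 + \frac{\left(-1\right) 1698}{2} = -2 + \frac{1}{2} \left(-1698\right) = -2 - 849 = -851$)
$V{\left(Q \right)} = Q^{2}$
$E = 2 i \sqrt{395}$ ($E = \sqrt{-851 - 27^{2}} = \sqrt{-851 - 729} = \sqrt{-1580} = 2 i \sqrt{395} \approx 39.749 i$)
$S = 3584$ ($S = 512 \cdot 7 = 3584$)
$S + E = 3584 + 2 i \sqrt{395}$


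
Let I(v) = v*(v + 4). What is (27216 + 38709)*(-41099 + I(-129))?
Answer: -1646410950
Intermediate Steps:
I(v) = v*(4 + v)
(27216 + 38709)*(-41099 + I(-129)) = (27216 + 38709)*(-41099 - 129*(4 - 129)) = 65925*(-41099 - 129*(-125)) = 65925*(-41099 + 16125) = 65925*(-24974) = -1646410950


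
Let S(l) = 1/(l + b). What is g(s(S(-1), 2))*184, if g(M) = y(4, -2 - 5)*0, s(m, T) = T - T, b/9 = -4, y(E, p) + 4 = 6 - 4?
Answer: 0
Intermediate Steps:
y(E, p) = -2 (y(E, p) = -4 + (6 - 4) = -4 + 2 = -2)
b = -36 (b = 9*(-4) = -36)
S(l) = 1/(-36 + l) (S(l) = 1/(l - 36) = 1/(-36 + l))
s(m, T) = 0
g(M) = 0 (g(M) = -2*0 = 0)
g(s(S(-1), 2))*184 = 0*184 = 0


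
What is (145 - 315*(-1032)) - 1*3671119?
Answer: -3345894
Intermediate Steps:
(145 - 315*(-1032)) - 1*3671119 = (145 + 325080) - 3671119 = 325225 - 3671119 = -3345894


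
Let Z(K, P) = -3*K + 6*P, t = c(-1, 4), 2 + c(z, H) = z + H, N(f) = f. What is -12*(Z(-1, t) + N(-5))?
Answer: -48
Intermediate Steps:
c(z, H) = -2 + H + z (c(z, H) = -2 + (z + H) = -2 + (H + z) = -2 + H + z)
t = 1 (t = -2 + 4 - 1 = 1)
-12*(Z(-1, t) + N(-5)) = -12*((-3*(-1) + 6*1) - 5) = -12*((3 + 6) - 5) = -12*(9 - 5) = -12*4 = -48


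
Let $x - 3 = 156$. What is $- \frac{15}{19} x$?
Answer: $- \frac{2385}{19} \approx -125.53$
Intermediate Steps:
$x = 159$ ($x = 3 + 156 = 159$)
$- \frac{15}{19} x = - \frac{15}{19} \cdot 159 = \left(-15\right) \frac{1}{19} \cdot 159 = \left(- \frac{15}{19}\right) 159 = - \frac{2385}{19}$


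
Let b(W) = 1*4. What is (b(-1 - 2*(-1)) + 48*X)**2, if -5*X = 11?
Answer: 258064/25 ≈ 10323.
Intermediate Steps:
X = -11/5 (X = -1/5*11 = -11/5 ≈ -2.2000)
b(W) = 4
(b(-1 - 2*(-1)) + 48*X)**2 = (4 + 48*(-11/5))**2 = (4 - 528/5)**2 = (-508/5)**2 = 258064/25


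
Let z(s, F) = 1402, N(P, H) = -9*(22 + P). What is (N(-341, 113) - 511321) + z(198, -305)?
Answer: -507048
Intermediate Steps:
N(P, H) = -198 - 9*P
(N(-341, 113) - 511321) + z(198, -305) = ((-198 - 9*(-341)) - 511321) + 1402 = ((-198 + 3069) - 511321) + 1402 = (2871 - 511321) + 1402 = -508450 + 1402 = -507048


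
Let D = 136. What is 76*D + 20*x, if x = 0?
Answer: 10336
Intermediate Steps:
76*D + 20*x = 76*136 + 20*0 = 10336 + 0 = 10336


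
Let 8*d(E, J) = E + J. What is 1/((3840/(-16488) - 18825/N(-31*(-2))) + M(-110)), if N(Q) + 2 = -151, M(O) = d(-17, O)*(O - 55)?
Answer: 31144/85402495 ≈ 0.00036467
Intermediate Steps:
d(E, J) = E/8 + J/8 (d(E, J) = (E + J)/8 = E/8 + J/8)
M(O) = (-55 + O)*(-17/8 + O/8) (M(O) = ((⅛)*(-17) + O/8)*(O - 55) = (-17/8 + O/8)*(-55 + O) = (-55 + O)*(-17/8 + O/8))
N(Q) = -153 (N(Q) = -2 - 151 = -153)
1/((3840/(-16488) - 18825/N(-31*(-2))) + M(-110)) = 1/((3840/(-16488) - 18825/(-153)) + (-55 - 110)*(-17 - 110)/8) = 1/((3840*(-1/16488) - 18825*(-1/153)) + (⅛)*(-165)*(-127)) = 1/((-160/687 + 6275/51) + 20955/8) = 1/(478085/3893 + 20955/8) = 1/(85402495/31144) = 31144/85402495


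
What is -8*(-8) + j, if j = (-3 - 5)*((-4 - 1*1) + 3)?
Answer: 80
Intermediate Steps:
j = 16 (j = -8*((-4 - 1) + 3) = -8*(-5 + 3) = -8*(-2) = 16)
-8*(-8) + j = -8*(-8) + 16 = 64 + 16 = 80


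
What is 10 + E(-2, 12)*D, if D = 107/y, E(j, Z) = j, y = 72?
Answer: 253/36 ≈ 7.0278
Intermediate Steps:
D = 107/72 ≈ 1.4861
10 + E(-2, 12)*D = 10 - 2*107/72 = 10 - 107/36 = 253/36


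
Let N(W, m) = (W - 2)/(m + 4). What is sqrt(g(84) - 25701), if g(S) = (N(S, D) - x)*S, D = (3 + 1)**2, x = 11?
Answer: I*sqrt(657015)/5 ≈ 162.11*I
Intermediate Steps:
D = 16 (D = 4**2 = 16)
N(W, m) = (-2 + W)/(4 + m)
g(S) = S*(-111/10 + S/20) (g(S) = ((-2 + S)/(4 + 16) - 1*11)*S = ((-2 + S)/20 - 11)*S = ((-1/10 + S/20) - 11)*S = (-111/10 + S/20)*S = S*(-111/10 + S/20))
sqrt(g(84) - 25701) = sqrt((1/20)*84*(-222 + 84) - 25701) = sqrt((1/20)*84*(-138) - 25701) = sqrt(-2898/5 - 25701) = sqrt(-131403/5) = I*sqrt(657015)/5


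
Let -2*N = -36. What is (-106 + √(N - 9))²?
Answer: 10609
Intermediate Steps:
N = 18 (N = -½*(-36) = 18)
(-106 + √(N - 9))² = (-106 + √(18 - 9))² = (-106 + √9)² = (-106 + 3)² = (-103)² = 10609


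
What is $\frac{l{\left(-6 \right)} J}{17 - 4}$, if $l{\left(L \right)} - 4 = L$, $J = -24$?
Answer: $\frac{48}{13} \approx 3.6923$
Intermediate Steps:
$l{\left(L \right)} = 4 + L$
$\frac{l{\left(-6 \right)} J}{17 - 4} = \frac{\left(4 - 6\right) \left(-24\right)}{17 - 4} = \frac{\left(-2\right) \left(-24\right)}{17 - 4} = \frac{48}{13}$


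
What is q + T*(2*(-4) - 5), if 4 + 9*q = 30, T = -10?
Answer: 1196/9 ≈ 132.89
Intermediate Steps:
q = 26/9 (q = -4/9 + (⅑)*30 = -4/9 + 10/3 = 26/9 ≈ 2.8889)
q + T*(2*(-4) - 5) = 26/9 - 10*(2*(-4) - 5) = 26/9 - 10*(-8 - 5) = 26/9 - 10*(-13) = 26/9 + 130 = 1196/9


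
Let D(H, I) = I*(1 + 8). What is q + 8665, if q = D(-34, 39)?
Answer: 9016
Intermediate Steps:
D(H, I) = 9*I (D(H, I) = I*9 = 9*I)
q = 351 (q = 9*39 = 351)
q + 8665 = 351 + 8665 = 9016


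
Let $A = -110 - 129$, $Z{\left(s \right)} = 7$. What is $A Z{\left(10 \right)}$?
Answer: $-1673$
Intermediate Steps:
$A = -239$
$A Z{\left(10 \right)} = \left(-239\right) 7 = -1673$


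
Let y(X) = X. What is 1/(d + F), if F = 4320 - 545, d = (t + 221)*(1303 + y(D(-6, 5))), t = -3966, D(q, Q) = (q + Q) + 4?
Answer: -1/4887195 ≈ -2.0462e-7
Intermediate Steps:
D(q, Q) = 4 + Q + q (D(q, Q) = (Q + q) + 4 = 4 + Q + q)
d = -4890970 (d = (-3966 + 221)*(1303 + (4 + 5 - 6)) = -3745*(1303 + 3) = -3745*1306 = -4890970)
F = 3775
1/(d + F) = 1/(-4890970 + 3775) = 1/(-4887195) = -1/4887195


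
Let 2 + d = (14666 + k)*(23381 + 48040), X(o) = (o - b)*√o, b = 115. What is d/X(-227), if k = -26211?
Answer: -824555447*I*√227/77634 ≈ -1.6002e+5*I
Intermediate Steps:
X(o) = √o*(-115 + o) (X(o) = (o - 1*115)*√o = (o - 115)*√o = (-115 + o)*√o = √o*(-115 + o))
d = -824555447 (d = -2 + (14666 - 26211)*(23381 + 48040) = -2 - 11545*71421 = -2 - 824555445 = -824555447)
d/X(-227) = -824555447*(-I*√227/(227*(-115 - 227))) = -824555447*I*√227/77634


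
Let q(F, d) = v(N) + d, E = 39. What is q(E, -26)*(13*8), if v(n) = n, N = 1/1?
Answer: -2600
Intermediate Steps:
N = 1
q(F, d) = 1 + d
q(E, -26)*(13*8) = (1 - 26)*(13*8) = -25*104 = -2600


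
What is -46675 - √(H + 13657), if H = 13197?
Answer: -46675 - √26854 ≈ -46839.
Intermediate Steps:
-46675 - √(H + 13657) = -46675 - √(13197 + 13657) = -46675 - √26854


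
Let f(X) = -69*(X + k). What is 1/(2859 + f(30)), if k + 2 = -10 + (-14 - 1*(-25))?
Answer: 1/858 ≈ 0.0011655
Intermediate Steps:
k = -1 (k = -2 + (-10 + (-14 - 1*(-25))) = -2 + (-10 + (-14 + 25)) = -2 + (-10 + 11) = -2 + 1 = -1)
f(X) = 69 - 69*X (f(X) = -69*(X - 1) = -69*(-1 + X) = 69 - 69*X)
1/(2859 + f(30)) = 1/(2859 + (69 - 69*30)) = 1/(2859 + (69 - 2070)) = 1/(2859 - 2001) = 1/858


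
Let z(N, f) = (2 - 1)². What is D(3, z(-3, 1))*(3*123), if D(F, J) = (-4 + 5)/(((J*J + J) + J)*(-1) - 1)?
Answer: -369/4 ≈ -92.250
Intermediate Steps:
z(N, f) = 1 (z(N, f) = 1² = 1)
D(F, J) = 1/(-1 - J² - 2*J) (D(F, J) = 1/(((J² + J) + J)*(-1) - 1) = 1/(((J + J²) + J)*(-1) - 1) = 1/((J² + 2*J)*(-1) - 1) = 1/((-J² - 2*J) - 1) = 1/(-1 - J² - 2*J))
D(3, z(-3, 1))*(3*123) = (-1/(1 + 1² + 2*1))*(3*123) = -1/(1 + 1 + 2)*369 = -1/4*369 = -1*¼*369 = -¼*369 = -369/4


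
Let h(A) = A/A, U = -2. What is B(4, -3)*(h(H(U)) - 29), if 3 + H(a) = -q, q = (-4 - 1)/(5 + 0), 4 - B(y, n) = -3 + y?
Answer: -84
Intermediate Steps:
B(y, n) = 7 - y (B(y, n) = 4 - (-3 + y) = 4 + (3 - y) = 7 - y)
q = -1 (q = -5/5 = -5*1/5 = -1)
H(a) = -2 (H(a) = -3 - 1*(-1) = -3 + 1 = -2)
h(A) = 1
B(4, -3)*(h(H(U)) - 29) = (7 - 1*4)*(1 - 29) = (7 - 4)*(-28) = 3*(-28) = -84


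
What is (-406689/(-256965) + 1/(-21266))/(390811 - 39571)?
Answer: 2882797103/639797439145200 ≈ 4.5058e-6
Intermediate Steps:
(-406689/(-256965) + 1/(-21266))/(390811 - 39571) = (-406689*(-1/256965) - 1/21266)/351240 = (135563/85655 - 1/21266)*(1/351240) = (2882797103/1821539230)*(1/351240) = 2882797103/639797439145200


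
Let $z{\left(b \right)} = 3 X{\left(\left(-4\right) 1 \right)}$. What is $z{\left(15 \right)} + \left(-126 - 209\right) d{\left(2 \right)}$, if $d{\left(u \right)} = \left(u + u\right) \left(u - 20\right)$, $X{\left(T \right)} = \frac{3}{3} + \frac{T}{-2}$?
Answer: $24129$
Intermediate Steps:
$X{\left(T \right)} = 1 - \frac{T}{2}$ ($X{\left(T \right)} = 3 \cdot \frac{1}{3} + T \left(- \frac{1}{2}\right) = 1 - \frac{T}{2}$)
$d{\left(u \right)} = 2 u \left(-20 + u\right)$
$z{\left(b \right)} = 9$ ($z{\left(b \right)} = 3 \left(1 - \frac{\left(-4\right) 1}{2}\right) = 3 \left(1 - -2\right) = 3 \left(1 + 2\right) = 3 \cdot 3 = 9$)
$z{\left(15 \right)} + \left(-126 - 209\right) d{\left(2 \right)} = 9 + \left(-126 - 209\right) 2 \cdot 2 \left(-20 + 2\right) = 9 - 335 \cdot 2 \cdot 2 \left(-18\right) = 9 - -24120 = 9 + 24120 = 24129$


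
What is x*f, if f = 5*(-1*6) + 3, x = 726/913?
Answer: -1782/83 ≈ -21.470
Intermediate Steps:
x = 66/83 (x = 726*(1/913) = 66/83 ≈ 0.79518)
f = -27 (f = 5*(-6) + 3 = -30 + 3 = -27)
x*f = (66/83)*(-27) = -1782/83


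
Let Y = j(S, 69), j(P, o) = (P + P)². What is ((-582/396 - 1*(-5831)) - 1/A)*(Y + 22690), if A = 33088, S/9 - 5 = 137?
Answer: 1896805308417109/49632 ≈ 3.8217e+10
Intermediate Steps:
S = 1278 (S = 45 + 9*137 = 45 + 1233 = 1278)
j(P, o) = 4*P² (j(P, o) = (2*P)² = 4*P²)
Y = 6533136 (Y = 4*1278² = 4*1633284 = 6533136)
((-582/396 - 1*(-5831)) - 1/A)*(Y + 22690) = ((-582/396 - 1*(-5831)) - 1/33088)*(6533136 + 22690) = ((-582*1/396 + 5831) - 1*1/33088)*6555826 = ((-97/66 + 5831) - 1/33088)*6555826 = (384749/66 - 1/33088)*6555826 = (578662493/99264)*6555826 = 1896805308417109/49632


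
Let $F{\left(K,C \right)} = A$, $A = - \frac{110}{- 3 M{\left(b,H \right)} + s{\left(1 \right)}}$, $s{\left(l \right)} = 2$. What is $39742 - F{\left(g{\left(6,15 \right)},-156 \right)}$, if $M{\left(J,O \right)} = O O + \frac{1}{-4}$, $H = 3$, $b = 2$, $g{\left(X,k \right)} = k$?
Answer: $\frac{3854534}{97} \approx 39737.0$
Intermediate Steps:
$M{\left(J,O \right)} = - \frac{1}{4} + O^{2}$ ($M{\left(J,O \right)} = O^{2} - \frac{1}{4} = - \frac{1}{4} + O^{2}$)
$A = \frac{440}{97}$ ($A = - \frac{110}{- 3 \left(- \frac{1}{4} + 3^{2}\right) + 2} = - \frac{110}{- 3 \left(- \frac{1}{4} + 9\right) + 2} = - \frac{110}{\left(-3\right) \frac{35}{4} + 2} = - \frac{110}{- \frac{105}{4} + 2} = - \frac{110}{- \frac{97}{4}} = \left(-110\right) \left(- \frac{4}{97}\right) = \frac{440}{97} \approx 4.5361$)
$F{\left(K,C \right)} = \frac{440}{97}$
$39742 - F{\left(g{\left(6,15 \right)},-156 \right)} = 39742 - \frac{440}{97} = \frac{3854534}{97}$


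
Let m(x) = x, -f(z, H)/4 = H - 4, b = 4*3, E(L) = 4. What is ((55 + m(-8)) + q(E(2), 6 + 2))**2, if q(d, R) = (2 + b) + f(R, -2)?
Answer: 7225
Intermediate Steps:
b = 12
f(z, H) = 16 - 4*H (f(z, H) = -4*(H - 4) = -4*(-4 + H) = 16 - 4*H)
q(d, R) = 38 (q(d, R) = (2 + 12) + (16 - 4*(-2)) = 14 + (16 + 8) = 14 + 24 = 38)
((55 + m(-8)) + q(E(2), 6 + 2))**2 = ((55 - 8) + 38)**2 = (47 + 38)**2 = 85**2 = 7225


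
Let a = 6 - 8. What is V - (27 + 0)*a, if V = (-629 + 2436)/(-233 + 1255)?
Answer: 56995/1022 ≈ 55.768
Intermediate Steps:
a = -2
V = 1807/1022 ≈ 1.7681
V - (27 + 0)*a = 1807/1022 - (27 + 0)*(-2) = 1807/1022 - 27*(-2) = 1807/1022 - 1*(-54) = 1807/1022 + 54 = 56995/1022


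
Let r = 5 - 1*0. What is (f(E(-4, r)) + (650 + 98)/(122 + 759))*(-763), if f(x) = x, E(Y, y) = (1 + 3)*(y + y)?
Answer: -27458844/881 ≈ -31168.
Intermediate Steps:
r = 5 (r = 5 + 0 = 5)
E(Y, y) = 8*y (E(Y, y) = 4*(2*y) = 8*y)
(f(E(-4, r)) + (650 + 98)/(122 + 759))*(-763) = (8*5 + (650 + 98)/(122 + 759))*(-763) = (40 + 748/881)*(-763) = (35988/881)*(-763) = -27458844/881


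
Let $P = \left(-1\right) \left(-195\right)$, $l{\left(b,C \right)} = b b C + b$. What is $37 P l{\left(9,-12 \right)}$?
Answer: $-6948045$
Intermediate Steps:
$l{\left(b,C \right)} = b + C b^{2}$ ($l{\left(b,C \right)} = b^{2} C + b = C b^{2} + b = b + C b^{2}$)
$P = 195$
$37 P l{\left(9,-12 \right)} = 37 \cdot 195 \cdot 9 \left(1 - 108\right) = 7215 \cdot 9 \left(1 - 108\right) = 7215 \cdot 9 \left(-107\right) = 7215 \left(-963\right) = -6948045$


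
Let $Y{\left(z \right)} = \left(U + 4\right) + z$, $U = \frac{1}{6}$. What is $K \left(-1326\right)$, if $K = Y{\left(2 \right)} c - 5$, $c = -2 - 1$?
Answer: $31161$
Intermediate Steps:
$U = \frac{1}{6} \approx 0.16667$
$c = -3$
$Y{\left(z \right)} = \frac{25}{6} + z$ ($Y{\left(z \right)} = \left(\frac{1}{6} + 4\right) + z = \frac{25}{6} + z$)
$K = - \frac{47}{2}$ ($K = \left(\frac{25}{6} + 2\right) \left(-3\right) - 5 = \frac{37}{6} \left(-3\right) - 5 = - \frac{37}{2} - 5 = - \frac{47}{2} \approx -23.5$)
$K \left(-1326\right) = \left(- \frac{47}{2}\right) \left(-1326\right) = 31161$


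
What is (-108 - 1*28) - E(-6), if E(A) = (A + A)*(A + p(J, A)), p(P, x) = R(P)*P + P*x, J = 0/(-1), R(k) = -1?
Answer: -208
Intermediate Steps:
J = 0 (J = 0*(-1) = 0)
p(P, x) = -P + P*x
E(A) = 2*A² (E(A) = (A + A)*(A + 0*(-1 + A)) = (2*A)*(A + 0) = (2*A)*A = 2*A²)
(-108 - 1*28) - E(-6) = (-108 - 1*28) - 2*(-6)² = (-108 - 28) - 2*36 = -136 - 1*72 = -136 - 72 = -208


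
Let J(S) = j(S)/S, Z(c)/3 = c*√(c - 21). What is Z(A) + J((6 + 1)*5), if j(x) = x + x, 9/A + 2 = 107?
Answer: 2 + 18*I*√6405/1225 ≈ 2.0 + 1.176*I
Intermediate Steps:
A = 3/35 (A = 9/(-2 + 107) = 9/105 = 9*(1/105) = 3/35 ≈ 0.085714)
j(x) = 2*x
Z(c) = 3*c*√(-21 + c) (Z(c) = 3*(c*√(c - 21)) = 3*(c*√(-21 + c)) = 3*c*√(-21 + c))
J(S) = 2 (J(S) = (2*S)/S = 2)
Z(A) + J((6 + 1)*5) = 3*(3/35)*√(-21 + 3/35) + 2 = 3*(3/35)*√(-732/35) + 2 = 3*(3/35)*(2*I*√6405/35) + 2 = 18*I*√6405/1225 + 2 = 2 + 18*I*√6405/1225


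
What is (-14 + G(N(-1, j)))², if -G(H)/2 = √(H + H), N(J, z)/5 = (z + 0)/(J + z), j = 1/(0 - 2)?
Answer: 628/3 + 56*√30/3 ≈ 311.57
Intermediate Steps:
j = -½ (j = 1/(-2) = -½ ≈ -0.50000)
N(J, z) = 5*z/(J + z) (N(J, z) = 5*((z + 0)/(J + z)) = 5*(z/(J + z)) = 5*z/(J + z))
G(H) = -2*√2*√H (G(H) = -2*√(H + H) = -2*√2*√H)
(-14 + G(N(-1, j)))² = (-14 - 2*√2*√(5*(-½)/(-1 - ½)))² = (-14 - 2*√2*√(5*(-½)/(-3/2)))² = (-14 - 2*√2*√(5*(-½)*(-⅔)))² = (-14 - 2*√2*√(5/3))² = (-14 - 2*√2*√15/3)² = (-14 - 2*√30/3)²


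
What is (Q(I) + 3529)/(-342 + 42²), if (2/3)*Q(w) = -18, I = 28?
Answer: 1751/711 ≈ 2.4627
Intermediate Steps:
Q(w) = -27 (Q(w) = (3/2)*(-18) = -27)
(Q(I) + 3529)/(-342 + 42²) = (-27 + 3529)/(-342 + 42²) = 3502/(-342 + 1764) = 3502/1422 = 3502*(1/1422) = 1751/711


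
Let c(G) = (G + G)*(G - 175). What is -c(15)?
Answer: 4800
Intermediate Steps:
c(G) = 2*G*(-175 + G) (c(G) = (2*G)*(-175 + G) = 2*G*(-175 + G))
-c(15) = -2*15*(-175 + 15) = -2*15*(-160) = -1*(-4800) = 4800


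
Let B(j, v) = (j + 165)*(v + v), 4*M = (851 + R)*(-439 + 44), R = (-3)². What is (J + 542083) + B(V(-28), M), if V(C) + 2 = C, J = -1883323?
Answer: -24270990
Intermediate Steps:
R = 9
V(C) = -2 + C
M = -84925 (M = ((851 + 9)*(-439 + 44))/4 = (860*(-395))/4 = (¼)*(-339700) = -84925)
B(j, v) = 2*v*(165 + j) (B(j, v) = (165 + j)*(2*v) = 2*v*(165 + j))
(J + 542083) + B(V(-28), M) = (-1883323 + 542083) + 2*(-84925)*(165 + (-2 - 28)) = -1341240 + 2*(-84925)*(165 - 30) = -1341240 + 2*(-84925)*135 = -1341240 - 22929750 = -24270990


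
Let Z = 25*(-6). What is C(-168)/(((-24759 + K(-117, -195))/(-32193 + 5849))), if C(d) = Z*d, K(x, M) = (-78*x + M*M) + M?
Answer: -31612800/1057 ≈ -29908.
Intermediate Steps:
K(x, M) = M + M² - 78*x (K(x, M) = (-78*x + M²) + M = (M² - 78*x) + M = M + M² - 78*x)
Z = -150
C(d) = -150*d
C(-168)/(((-24759 + K(-117, -195))/(-32193 + 5849))) = (-150*(-168))/(((-24759 + (-195 + (-195)² - 78*(-117)))/(-32193 + 5849))) = 25200/(((-24759 + (-195 + 38025 + 9126))/(-26344))) = 25200/(((-24759 + 46956)*(-1/26344))) = 25200/((22197*(-1/26344))) = 25200/(-22197/26344) = 25200*(-26344/22197) = -31612800/1057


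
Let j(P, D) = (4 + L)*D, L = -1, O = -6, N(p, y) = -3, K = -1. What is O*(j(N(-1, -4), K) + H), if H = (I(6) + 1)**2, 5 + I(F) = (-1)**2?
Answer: -36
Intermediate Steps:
I(F) = -4 (I(F) = -5 + (-1)**2 = -5 + 1 = -4)
H = 9 (H = (-4 + 1)**2 = (-3)**2 = 9)
j(P, D) = 3*D (j(P, D) = (4 - 1)*D = 3*D)
O*(j(N(-1, -4), K) + H) = -6*(3*(-1) + 9) = -6*(-3 + 9) = -6*6 = -36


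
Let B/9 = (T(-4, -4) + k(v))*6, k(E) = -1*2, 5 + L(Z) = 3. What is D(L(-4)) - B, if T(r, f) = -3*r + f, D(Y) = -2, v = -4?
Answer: -326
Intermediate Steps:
L(Z) = -2 (L(Z) = -5 + 3 = -2)
T(r, f) = f - 3*r
k(E) = -2
B = 324 (B = 9*(((-4 - 3*(-4)) - 2)*6) = 9*(((-4 + 12) - 2)*6) = 9*((8 - 2)*6) = 9*(6*6) = 9*36 = 324)
D(L(-4)) - B = -2 - 1*324 = -2 - 324 = -326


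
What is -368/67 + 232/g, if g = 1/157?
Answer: 2440040/67 ≈ 36419.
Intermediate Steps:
g = 1/157 ≈ 0.0063694
-368/67 + 232/g = -368/67 + 232/(1/157) = -368*1/67 + 232*157 = -368/67 + 36424 = 2440040/67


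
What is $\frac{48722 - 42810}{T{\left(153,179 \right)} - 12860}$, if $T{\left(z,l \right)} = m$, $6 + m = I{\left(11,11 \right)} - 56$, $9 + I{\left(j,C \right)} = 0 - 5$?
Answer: $- \frac{739}{1617} \approx -0.45702$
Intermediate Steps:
$I{\left(j,C \right)} = -14$ ($I{\left(j,C \right)} = -9 + \left(0 - 5\right) = -9 - 5 = -14$)
$m = -76$ ($m = -6 - 70 = -76$)
$T{\left(z,l \right)} = -76$
$\frac{48722 - 42810}{T{\left(153,179 \right)} - 12860} = \frac{48722 - 42810}{-76 - 12860} = \frac{48722 - 42810}{-12936} = 5912 \left(- \frac{1}{12936}\right) = - \frac{739}{1617}$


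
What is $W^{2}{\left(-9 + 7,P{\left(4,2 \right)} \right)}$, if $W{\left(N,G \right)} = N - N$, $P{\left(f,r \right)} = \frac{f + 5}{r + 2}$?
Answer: $0$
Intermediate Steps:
$P{\left(f,r \right)} = \frac{5 + f}{2 + r}$
$W{\left(N,G \right)} = 0$
$W^{2}{\left(-9 + 7,P{\left(4,2 \right)} \right)} = 0^{2} = 0$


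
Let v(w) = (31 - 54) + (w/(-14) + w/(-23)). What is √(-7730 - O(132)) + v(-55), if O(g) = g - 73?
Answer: -5371/322 + I*√7789 ≈ -16.68 + 88.255*I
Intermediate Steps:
O(g) = -73 + g
v(w) = -23 - 37*w/322 (v(w) = -23 + (w*(-1/14) + w*(-1/23)) = -23 + (-w/14 - w/23) = -23 - 37*w/322)
√(-7730 - O(132)) + v(-55) = √(-7730 - (-73 + 132)) + (-23 - 37/322*(-55)) = √(-7730 - 1*59) + (-23 + 2035/322) = √(-7730 - 59) - 5371/322 = √(-7789) - 5371/322 = I*√7789 - 5371/322 = -5371/322 + I*√7789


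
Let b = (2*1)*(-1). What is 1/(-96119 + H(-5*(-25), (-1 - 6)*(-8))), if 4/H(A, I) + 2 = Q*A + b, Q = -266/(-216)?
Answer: -16193/1556454535 ≈ -1.0404e-5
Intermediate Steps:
b = -2 (b = 2*(-1) = -2)
Q = 133/108 (Q = -266*(-1/216) = 133/108 ≈ 1.2315)
H(A, I) = 4/(-4 + 133*A/108) (H(A, I) = 4/(-2 + (133*A/108 - 2)) = 4/(-2 + (-2 + 133*A/108)) = 4/(-4 + 133*A/108))
1/(-96119 + H(-5*(-25), (-1 - 6)*(-8))) = 1/(-96119 + 432/(-432 + 133*(-5*(-25)))) = 1/(-96119 + 432/(-432 + 133*125)) = 1/(-96119 + 432/(-432 + 16625)) = 1/(-96119 + 432/16193) = 1/(-1556454535/16193) = -16193/1556454535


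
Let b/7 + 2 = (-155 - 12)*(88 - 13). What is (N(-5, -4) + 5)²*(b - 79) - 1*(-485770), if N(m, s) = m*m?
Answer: -78505430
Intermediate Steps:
N(m, s) = m²
b = -87689 (b = -14 + 7*((-155 - 12)*(88 - 13)) = -14 + 7*(-167*75) = -14 + 7*(-12525) = -14 - 87675 = -87689)
(N(-5, -4) + 5)²*(b - 79) - 1*(-485770) = ((-5)² + 5)²*(-87689 - 79) - 1*(-485770) = (25 + 5)²*(-87768) + 485770 = 30²*(-87768) + 485770 = 900*(-87768) + 485770 = -78991200 + 485770 = -78505430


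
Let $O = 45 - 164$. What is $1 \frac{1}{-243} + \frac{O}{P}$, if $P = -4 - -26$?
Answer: $- \frac{28939}{5346} \approx -5.4132$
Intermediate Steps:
$P = 22$ ($P = -4 + 26 = 22$)
$O = -119$
$1 \frac{1}{-243} + \frac{O}{P} = 1 \frac{1}{-243} - \frac{119}{22} = 1 \left(- \frac{1}{243}\right) - \frac{119}{22} = - \frac{1}{243} - \frac{119}{22} = - \frac{28939}{5346}$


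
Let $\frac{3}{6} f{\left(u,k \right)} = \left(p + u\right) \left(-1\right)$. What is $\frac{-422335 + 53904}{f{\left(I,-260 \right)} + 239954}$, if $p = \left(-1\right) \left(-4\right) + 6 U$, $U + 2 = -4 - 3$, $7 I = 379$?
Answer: $- \frac{2579017}{1679620} \approx -1.5355$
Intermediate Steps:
$I = \frac{379}{7}$ ($I = \frac{1}{7} \cdot 379 = \frac{379}{7} \approx 54.143$)
$U = -9$ ($U = -2 - 7 = -9$)
$p = -50$ ($p = \left(-1\right) \left(-4\right) + 6 \left(-9\right) = 4 - 54 = -50$)
$f{\left(u,k \right)} = 100 - 2 u$ ($f{\left(u,k \right)} = 2 \left(-50 + u\right) \left(-1\right) = 2 \left(50 - u\right) = 100 - 2 u$)
$\frac{-422335 + 53904}{f{\left(I,-260 \right)} + 239954} = \frac{-422335 + 53904}{\left(100 - \frac{758}{7}\right) + 239954} = - \frac{368431}{\left(100 - \frac{758}{7}\right) + 239954} = - \frac{368431}{- \frac{58}{7} + 239954} = - \frac{368431}{\frac{1679620}{7}} = \left(-368431\right) \frac{7}{1679620} = - \frac{2579017}{1679620}$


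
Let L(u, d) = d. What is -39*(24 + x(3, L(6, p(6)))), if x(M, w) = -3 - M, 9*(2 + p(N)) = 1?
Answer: -702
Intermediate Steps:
p(N) = -17/9 (p(N) = -2 + (⅑)*1 = -2 + ⅑ = -17/9)
-39*(24 + x(3, L(6, p(6)))) = -39*(24 + (-3 - 1*3)) = -39*(24 + (-3 - 3)) = -39*(24 - 6) = -39*18 = -702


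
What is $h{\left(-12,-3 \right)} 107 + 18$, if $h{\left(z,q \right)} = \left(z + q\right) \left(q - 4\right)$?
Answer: $11253$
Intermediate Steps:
$h{\left(z,q \right)} = \left(-4 + q\right) \left(q + z\right)$ ($h{\left(z,q \right)} = \left(q + z\right) \left(-4 + q\right) = \left(-4 + q\right) \left(q + z\right)$)
$h{\left(-12,-3 \right)} 107 + 18 = \left(\left(-3\right)^{2} - -12 - -48 - -36\right) 107 + 18 = \left(9 + 12 + 48 + 36\right) 107 + 18 = 105 \cdot 107 + 18 = 11235 + 18 = 11253$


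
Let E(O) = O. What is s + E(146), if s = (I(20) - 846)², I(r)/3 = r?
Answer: 617942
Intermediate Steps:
I(r) = 3*r
s = 617796 (s = (3*20 - 846)² = (60 - 846)² = (-786)² = 617796)
s + E(146) = 617796 + 146 = 617942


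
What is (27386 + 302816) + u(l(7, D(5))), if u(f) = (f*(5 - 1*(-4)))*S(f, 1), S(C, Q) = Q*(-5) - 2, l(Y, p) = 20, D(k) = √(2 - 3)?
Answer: 328942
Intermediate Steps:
D(k) = I (D(k) = √(-1) = I)
S(C, Q) = -2 - 5*Q (S(C, Q) = -5*Q - 2 = -2 - 5*Q)
u(f) = -63*f (u(f) = (f*(5 - 1*(-4)))*(-2 - 5*1) = (f*(5 + 4))*(-2 - 5) = (f*9)*(-7) = (9*f)*(-7) = -63*f)
(27386 + 302816) + u(l(7, D(5))) = (27386 + 302816) - 63*20 = 330202 - 1260 = 328942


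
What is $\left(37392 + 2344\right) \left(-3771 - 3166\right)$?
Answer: $-275648632$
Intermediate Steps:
$\left(37392 + 2344\right) \left(-3771 - 3166\right) = 39736 \left(-6937\right) = -275648632$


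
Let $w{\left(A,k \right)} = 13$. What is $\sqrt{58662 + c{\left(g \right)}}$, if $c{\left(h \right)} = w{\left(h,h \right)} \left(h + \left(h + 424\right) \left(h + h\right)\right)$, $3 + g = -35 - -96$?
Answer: $4 \sqrt{49142} \approx 886.72$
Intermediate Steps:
$g = 58$ ($g = -3 - -61 = -3 + \left(-35 + 96\right) = -3 + 61 = 58$)
$c{\left(h \right)} = 13 h + 26 h \left(424 + h\right)$ ($c{\left(h \right)} = 13 \left(h + \left(h + 424\right) \left(h + h\right)\right) = 13 \left(h + \left(424 + h\right) 2 h\right) = 13 \left(h + 2 h \left(424 + h\right)\right) = 13 h + 26 h \left(424 + h\right)$)
$\sqrt{58662 + c{\left(g \right)}} = \sqrt{58662 + 13 \cdot 58 \left(849 + 2 \cdot 58\right)} = \sqrt{58662 + 13 \cdot 58 \left(849 + 116\right)} = \sqrt{58662 + 13 \cdot 58 \cdot 965} = \sqrt{58662 + 727610} = \sqrt{786272} = 4 \sqrt{49142}$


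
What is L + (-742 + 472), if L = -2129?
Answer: -2399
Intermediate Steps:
L + (-742 + 472) = -2129 + (-742 + 472) = -2129 - 270 = -2399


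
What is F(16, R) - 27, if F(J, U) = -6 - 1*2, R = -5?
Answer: -35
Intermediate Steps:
F(J, U) = -8 (F(J, U) = -6 - 2 = -8)
F(16, R) - 27 = -8 - 27 = -35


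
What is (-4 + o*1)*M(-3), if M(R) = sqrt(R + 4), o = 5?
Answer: 1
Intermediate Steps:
M(R) = sqrt(4 + R)
(-4 + o*1)*M(-3) = (-4 + 5*1)*sqrt(4 - 3) = (-4 + 5)*sqrt(1) = 1*1 = 1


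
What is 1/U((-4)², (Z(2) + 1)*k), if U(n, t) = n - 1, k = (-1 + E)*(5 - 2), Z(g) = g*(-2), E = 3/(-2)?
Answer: 1/15 ≈ 0.066667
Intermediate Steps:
E = -3/2 (E = 3*(-½) = -3/2 ≈ -1.5000)
Z(g) = -2*g
k = -15/2 (k = (-1 - 3/2)*(5 - 2) = -5/2*3 = -15/2 ≈ -7.5000)
U(n, t) = -1 + n
1/U((-4)², (Z(2) + 1)*k) = 1/(-1 + (-4)²) = 1/(-1 + 16) = 1/15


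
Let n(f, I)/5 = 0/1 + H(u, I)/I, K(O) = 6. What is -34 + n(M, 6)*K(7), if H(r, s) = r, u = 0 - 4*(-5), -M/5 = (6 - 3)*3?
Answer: 66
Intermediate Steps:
M = -45 (M = -5*(6 - 3)*3 = -15*3 = -5*9 = -45)
u = 20 (u = 0 + 20 = 20)
n(f, I) = 100/I (n(f, I) = 5*(0/1 + 20/I) = 5*(0*1 + 20/I) = 5*(0 + 20/I) = 5*(20/I) = 100/I)
-34 + n(M, 6)*K(7) = -34 + (100/6)*6 = -34 + (100*(⅙))*6 = -34 + (50/3)*6 = -34 + 100 = 66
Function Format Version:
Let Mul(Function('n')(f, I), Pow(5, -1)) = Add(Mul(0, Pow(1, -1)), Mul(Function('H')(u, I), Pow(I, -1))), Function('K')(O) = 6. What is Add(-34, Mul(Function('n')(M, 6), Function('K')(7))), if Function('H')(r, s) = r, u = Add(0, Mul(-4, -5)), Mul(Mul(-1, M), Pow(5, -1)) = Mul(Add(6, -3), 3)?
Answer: 66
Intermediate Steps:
M = -45 (M = Mul(-5, Mul(Add(6, -3), 3)) = Mul(-5, Mul(3, 3)) = Mul(-5, 9) = -45)
u = 20 (u = Add(0, 20) = 20)
Function('n')(f, I) = Mul(100, Pow(I, -1)) (Function('n')(f, I) = Mul(5, Add(Mul(0, Pow(1, -1)), Mul(20, Pow(I, -1)))) = Mul(5, Add(Mul(0, 1), Mul(20, Pow(I, -1)))) = Mul(5, Add(0, Mul(20, Pow(I, -1)))) = Mul(5, Mul(20, Pow(I, -1))) = Mul(100, Pow(I, -1)))
Add(-34, Mul(Function('n')(M, 6), Function('K')(7))) = Add(-34, Mul(Mul(100, Pow(6, -1)), 6)) = Add(-34, Mul(Mul(100, Rational(1, 6)), 6)) = Add(-34, Mul(Rational(50, 3), 6)) = Add(-34, 100) = 66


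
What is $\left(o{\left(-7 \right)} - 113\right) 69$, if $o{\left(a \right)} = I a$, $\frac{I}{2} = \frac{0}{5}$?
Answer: $-7797$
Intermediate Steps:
$I = 0$ ($I = 2 \cdot \frac{0}{5} = 2 \cdot 0 \cdot \frac{1}{5} = 2 \cdot 0 = 0$)
$o{\left(a \right)} = 0$ ($o{\left(a \right)} = 0 a = 0$)
$\left(o{\left(-7 \right)} - 113\right) 69 = \left(0 - 113\right) 69 = \left(-113\right) 69 = -7797$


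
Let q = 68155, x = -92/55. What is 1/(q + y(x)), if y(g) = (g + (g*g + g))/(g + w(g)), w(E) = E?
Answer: 55/3748534 ≈ 1.4672e-5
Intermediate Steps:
x = -92/55 (x = -92*1/55 = -92/55 ≈ -1.6727)
y(g) = (g² + 2*g)/(2*g) (y(g) = (g + (g*g + g))/(g + g) = (g + (g² + g))/((2*g)) = (g + (g + g²))*(1/(2*g)) = (g² + 2*g)*(1/(2*g)) = (g² + 2*g)/(2*g))
1/(q + y(x)) = 1/(68155 + (1 + (½)*(-92/55))) = 1/(68155 + (1 - 46/55)) = 1/(68155 + 9/55) = 1/(3748534/55) = 55/3748534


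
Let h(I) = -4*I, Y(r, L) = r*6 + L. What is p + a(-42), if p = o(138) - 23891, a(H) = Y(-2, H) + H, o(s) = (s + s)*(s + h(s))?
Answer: -138251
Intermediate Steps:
Y(r, L) = L + 6*r (Y(r, L) = 6*r + L = L + 6*r)
o(s) = -6*s**2 (o(s) = (s + s)*(s - 4*s) = (2*s)*(-3*s) = -6*s**2)
a(H) = -12 + 2*H (a(H) = (H + 6*(-2)) + H = (H - 12) + H = (-12 + H) + H = -12 + 2*H)
p = -138155 (p = -6*138**2 - 23891 = -6*19044 - 23891 = -114264 - 23891 = -138155)
p + a(-42) = -138155 + (-12 + 2*(-42)) = -138155 + (-12 - 84) = -138155 - 96 = -138251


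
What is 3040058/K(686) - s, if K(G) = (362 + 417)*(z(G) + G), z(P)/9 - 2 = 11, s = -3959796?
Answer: 2477001950510/625537 ≈ 3.9598e+6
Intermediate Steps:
z(P) = 117 (z(P) = 18 + 9*11 = 18 + 99 = 117)
K(G) = 91143 + 779*G (K(G) = (362 + 417)*(117 + G) = 779*(117 + G) = 91143 + 779*G)
3040058/K(686) - s = 3040058/(91143 + 779*686) - 1*(-3959796) = 3040058/(91143 + 534394) + 3959796 = 3040058/625537 + 3959796 = 2477001950510/625537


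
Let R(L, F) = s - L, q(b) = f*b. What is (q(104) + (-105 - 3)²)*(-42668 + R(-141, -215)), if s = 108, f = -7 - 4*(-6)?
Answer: -569772008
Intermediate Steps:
f = 17 (f = -7 + 24 = 17)
q(b) = 17*b
R(L, F) = 108 - L
(q(104) + (-105 - 3)²)*(-42668 + R(-141, -215)) = (17*104 + (-105 - 3)²)*(-42668 + (108 - 1*(-141))) = (1768 + (-108)²)*(-42668 + (108 + 141)) = (1768 + 11664)*(-42668 + 249) = 13432*(-42419) = -569772008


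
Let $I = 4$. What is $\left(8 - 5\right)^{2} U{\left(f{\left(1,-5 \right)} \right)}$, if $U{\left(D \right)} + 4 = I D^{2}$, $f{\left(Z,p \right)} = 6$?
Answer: $1260$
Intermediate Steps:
$U{\left(D \right)} = -4 + 4 D^{2}$
$\left(8 - 5\right)^{2} U{\left(f{\left(1,-5 \right)} \right)} = \left(8 - 5\right)^{2} \left(-4 + 4 \cdot 6^{2}\right) = 3^{2} \left(-4 + 4 \cdot 36\right) = 9 \left(-4 + 144\right) = 9 \cdot 140 = 1260$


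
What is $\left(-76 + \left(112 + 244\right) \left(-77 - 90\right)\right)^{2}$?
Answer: $3543582784$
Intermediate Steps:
$\left(-76 + \left(112 + 244\right) \left(-77 - 90\right)\right)^{2} = \left(-76 + 356 \left(-167\right)\right)^{2} = \left(-76 - 59452\right)^{2} = \left(-59528\right)^{2} = 3543582784$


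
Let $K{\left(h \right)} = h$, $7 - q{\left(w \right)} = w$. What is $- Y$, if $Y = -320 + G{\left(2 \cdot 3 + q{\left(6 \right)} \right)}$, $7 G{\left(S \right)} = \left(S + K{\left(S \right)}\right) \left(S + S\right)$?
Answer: $292$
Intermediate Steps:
$q{\left(w \right)} = 7 - w$
$G{\left(S \right)} = \frac{4 S^{2}}{7}$ ($G{\left(S \right)} = \frac{\left(S + S\right) \left(S + S\right)}{7} = \frac{2 S 2 S}{7} = \frac{4 S^{2}}{7}$)
$Y = -292$ ($Y = -320 + \frac{4 \left(2 \cdot 3 + \left(7 - 6\right)\right)^{2}}{7} = -320 + \frac{4 \left(6 + \left(7 - 6\right)\right)^{2}}{7} = -320 + \frac{4 \left(6 + 1\right)^{2}}{7} = -320 + \frac{4 \cdot 7^{2}}{7} = -320 + \frac{4}{7} \cdot 49 = -320 + 28 = -292$)
$- Y = \left(-1\right) \left(-292\right) = 292$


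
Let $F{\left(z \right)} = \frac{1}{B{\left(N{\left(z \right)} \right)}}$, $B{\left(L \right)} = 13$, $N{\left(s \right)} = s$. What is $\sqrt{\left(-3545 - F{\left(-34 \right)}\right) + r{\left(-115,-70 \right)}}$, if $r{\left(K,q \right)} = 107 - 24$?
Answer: $\frac{i \sqrt{585091}}{13} \approx 58.839 i$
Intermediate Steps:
$r{\left(K,q \right)} = 83$
$F{\left(z \right)} = \frac{1}{13}$
$\sqrt{\left(-3545 - F{\left(-34 \right)}\right) + r{\left(-115,-70 \right)}} = \sqrt{\left(-3545 - \frac{1}{13}\right) + 83} = \sqrt{- \frac{46086}{13} + 83} = \sqrt{- \frac{45007}{13}} = \frac{i \sqrt{585091}}{13}$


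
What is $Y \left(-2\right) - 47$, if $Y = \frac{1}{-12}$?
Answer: $- \frac{281}{6} \approx -46.833$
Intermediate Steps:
$Y = - \frac{1}{12} \approx -0.083333$
$Y \left(-2\right) - 47 = \left(- \frac{1}{12}\right) \left(-2\right) - 47 = \frac{1}{6} - 47 = - \frac{281}{6}$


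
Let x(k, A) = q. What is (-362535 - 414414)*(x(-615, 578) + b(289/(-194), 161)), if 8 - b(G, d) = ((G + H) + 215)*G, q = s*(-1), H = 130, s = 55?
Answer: -13589115380793/37636 ≈ -3.6107e+8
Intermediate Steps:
q = -55 (q = 55*(-1) = -55)
b(G, d) = 8 - G*(345 + G) (b(G, d) = 8 - ((G + 130) + 215)*G = 8 - ((130 + G) + 215)*G = 8 - (345 + G)*G = 8 - G*(345 + G))
x(k, A) = -55
(-362535 - 414414)*(x(-615, 578) + b(289/(-194), 161)) = (-362535 - 414414)*(-55 + (8 - (289/(-194))² - 99705/(-194))) = -776949*(-55 + (8 - (289*(-1/194))² - 99705*(-1)/194)) = -776949*(-55 + (8 - (-289/194)² - 345*(-289/194))) = -776949*(-55 + (8 - 1*83521/37636 + 99705/194)) = -776949*(-55 + (8 - 83521/37636 + 99705/194)) = -776949*(-55 + 19560337/37636) = -776949*17490357/37636 = -13589115380793/37636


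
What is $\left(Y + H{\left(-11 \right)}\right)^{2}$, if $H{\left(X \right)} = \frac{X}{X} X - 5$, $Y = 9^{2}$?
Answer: $4225$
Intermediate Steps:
$Y = 81$
$H{\left(X \right)} = -5 + X$ ($H{\left(X \right)} = 1 X - 5 = X - 5 = -5 + X$)
$\left(Y + H{\left(-11 \right)}\right)^{2} = \left(81 - 16\right)^{2} = 65^{2} = 4225$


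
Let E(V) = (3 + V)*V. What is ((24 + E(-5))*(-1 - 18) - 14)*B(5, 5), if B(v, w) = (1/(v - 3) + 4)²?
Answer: -13365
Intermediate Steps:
E(V) = V*(3 + V)
B(v, w) = (4 + 1/(-3 + v))² (B(v, w) = (1/(-3 + v) + 4)² = (4 + 1/(-3 + v))²)
((24 + E(-5))*(-1 - 18) - 14)*B(5, 5) = ((24 - 5*(3 - 5))*(-1 - 18) - 14)*((-11 + 4*5)²/(-3 + 5)²) = ((24 - 5*(-2))*(-19) - 14)*((-11 + 20)²/2²) = ((24 + 10)*(-19) - 14)*(9²*(¼)) = (34*(-19) - 14)*(81*(¼)) = (-646 - 14)*(81/4) = -660*81/4 = -13365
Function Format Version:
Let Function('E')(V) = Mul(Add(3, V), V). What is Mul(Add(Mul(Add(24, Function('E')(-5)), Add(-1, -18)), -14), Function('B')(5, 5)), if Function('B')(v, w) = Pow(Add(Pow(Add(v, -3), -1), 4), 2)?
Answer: -13365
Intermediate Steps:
Function('E')(V) = Mul(V, Add(3, V))
Function('B')(v, w) = Pow(Add(4, Pow(Add(-3, v), -1)), 2) (Function('B')(v, w) = Pow(Add(Pow(Add(-3, v), -1), 4), 2) = Pow(Add(4, Pow(Add(-3, v), -1)), 2))
Mul(Add(Mul(Add(24, Function('E')(-5)), Add(-1, -18)), -14), Function('B')(5, 5)) = Mul(Add(Mul(Add(24, Mul(-5, Add(3, -5))), Add(-1, -18)), -14), Mul(Pow(Add(-11, Mul(4, 5)), 2), Pow(Add(-3, 5), -2))) = Mul(Add(Mul(Add(24, Mul(-5, -2)), -19), -14), Mul(Pow(Add(-11, 20), 2), Pow(2, -2))) = Mul(Add(Mul(Add(24, 10), -19), -14), Mul(Pow(9, 2), Rational(1, 4))) = Mul(Add(Mul(34, -19), -14), Mul(81, Rational(1, 4))) = Mul(Add(-646, -14), Rational(81, 4)) = Mul(-660, Rational(81, 4)) = -13365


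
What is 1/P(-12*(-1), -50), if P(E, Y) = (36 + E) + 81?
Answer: 1/129 ≈ 0.0077519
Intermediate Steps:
P(E, Y) = 117 + E
1/P(-12*(-1), -50) = 1/(117 - 12*(-1)) = 1/(117 + 12) = 1/129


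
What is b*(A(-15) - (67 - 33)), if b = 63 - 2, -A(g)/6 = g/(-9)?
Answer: -2684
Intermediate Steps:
A(g) = 2*g/3 (A(g) = -6*g/(-9) = -6*g*(-1)/9 = -(-2)*g/3 = 2*g/3)
b = 61
b*(A(-15) - (67 - 33)) = 61*((⅔)*(-15) - (67 - 33)) = 61*(-10 - 1*34) = 61*(-10 - 34) = 61*(-44) = -2684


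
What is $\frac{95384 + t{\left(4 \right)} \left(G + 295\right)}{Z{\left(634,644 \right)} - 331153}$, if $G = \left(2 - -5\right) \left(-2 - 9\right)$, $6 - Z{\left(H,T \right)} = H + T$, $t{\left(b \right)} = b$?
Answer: $- \frac{96256}{332425} \approx -0.28956$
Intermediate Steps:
$Z{\left(H,T \right)} = 6 - H - T$ ($Z{\left(H,T \right)} = 6 - \left(H + T\right) = 6 - H - T$)
$G = -77$ ($G = \left(2 + 5\right) \left(-11\right) = 7 \left(-11\right) = -77$)
$\frac{95384 + t{\left(4 \right)} \left(G + 295\right)}{Z{\left(634,644 \right)} - 331153} = \frac{95384 + 4 \left(-77 + 295\right)}{\left(6 - 634 - 644\right) - 331153} = \frac{95384 + 4 \cdot 218}{\left(6 - 634 - 644\right) - 331153} = \frac{95384 + 872}{-1272 - 331153} = \frac{96256}{-332425} = 96256 \left(- \frac{1}{332425}\right) = - \frac{96256}{332425}$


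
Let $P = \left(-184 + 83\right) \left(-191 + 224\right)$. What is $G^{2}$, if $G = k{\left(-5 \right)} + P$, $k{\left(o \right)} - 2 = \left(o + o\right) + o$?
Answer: $11195716$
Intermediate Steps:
$k{\left(o \right)} = 2 + 3 o$ ($k{\left(o \right)} = 2 + \left(\left(o + o\right) + o\right) = 2 + \left(2 o + o\right) = 2 + 3 o$)
$P = -3333$ ($P = \left(-101\right) 33 = -3333$)
$G = -3346$ ($G = \left(2 + 3 \left(-5\right)\right) - 3333 = \left(2 - 15\right) - 3333 = -13 - 3333 = -3346$)
$G^{2} = \left(-3346\right)^{2} = 11195716$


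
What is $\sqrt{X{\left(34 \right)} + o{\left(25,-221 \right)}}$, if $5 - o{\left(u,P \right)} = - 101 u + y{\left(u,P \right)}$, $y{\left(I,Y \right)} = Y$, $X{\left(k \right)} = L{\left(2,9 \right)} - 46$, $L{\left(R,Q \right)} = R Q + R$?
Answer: $5 \sqrt{109} \approx 52.202$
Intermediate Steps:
$L{\left(R,Q \right)} = R + Q R$ ($L{\left(R,Q \right)} = Q R + R = R + Q R$)
$X{\left(k \right)} = -26$ ($X{\left(k \right)} = 2 \left(1 + 9\right) - 46 = 2 \cdot 10 - 46 = 20 - 46 = -26$)
$o{\left(u,P \right)} = 5 - P + 101 u$ ($o{\left(u,P \right)} = 5 - \left(- 101 u + P\right) = 5 - \left(P - 101 u\right) = 5 - P + 101 u$)
$\sqrt{X{\left(34 \right)} + o{\left(25,-221 \right)}} = \sqrt{-26 + \left(5 - -221 + 101 \cdot 25\right)} = \sqrt{-26 + \left(5 + 221 + 2525\right)} = \sqrt{-26 + 2751} = \sqrt{2725} = 5 \sqrt{109}$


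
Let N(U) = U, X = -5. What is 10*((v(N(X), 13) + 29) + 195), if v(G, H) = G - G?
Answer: 2240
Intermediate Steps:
v(G, H) = 0
10*((v(N(X), 13) + 29) + 195) = 10*((0 + 29) + 195) = 10*(29 + 195) = 10*224 = 2240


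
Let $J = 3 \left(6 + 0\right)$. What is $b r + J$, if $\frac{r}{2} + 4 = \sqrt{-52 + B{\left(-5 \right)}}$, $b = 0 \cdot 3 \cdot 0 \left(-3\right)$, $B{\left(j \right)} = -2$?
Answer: $18$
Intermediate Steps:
$b = 0$ ($b = 0 \cdot 0 \left(-3\right) = 0 \left(-3\right) = 0$)
$J = 18$ ($J = 3 \cdot 6 = 18$)
$r = -8 + 6 i \sqrt{6}$ ($r = -8 + 2 \sqrt{-52 - 2} = -8 + 2 \sqrt{-54} = -8 + 2 \cdot 3 i \sqrt{6} = -8 + 6 i \sqrt{6} \approx -8.0 + 14.697 i$)
$b r + J = 0 \left(-8 + 6 i \sqrt{6}\right) + 18 = 0 + 18 = 18$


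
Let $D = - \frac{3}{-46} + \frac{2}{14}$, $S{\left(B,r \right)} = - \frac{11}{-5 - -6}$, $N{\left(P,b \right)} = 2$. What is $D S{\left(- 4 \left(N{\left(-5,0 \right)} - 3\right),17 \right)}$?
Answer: $- \frac{737}{322} \approx -2.2888$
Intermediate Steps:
$S{\left(B,r \right)} = -11$ ($S{\left(B,r \right)} = - \frac{11}{-5 + 6} = - \frac{11}{1} = \left(-11\right) 1 = -11$)
$D = \frac{67}{322}$ ($D = \left(-3\right) \left(- \frac{1}{46}\right) + 2 \cdot \frac{1}{14} = \frac{3}{46} + \frac{1}{7} = \frac{67}{322} \approx 0.20807$)
$D S{\left(- 4 \left(N{\left(-5,0 \right)} - 3\right),17 \right)} = \frac{67}{322} \left(-11\right) = - \frac{737}{322}$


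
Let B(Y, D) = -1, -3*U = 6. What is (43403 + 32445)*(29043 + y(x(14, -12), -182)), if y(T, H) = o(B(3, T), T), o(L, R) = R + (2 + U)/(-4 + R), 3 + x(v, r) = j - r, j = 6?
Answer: 2203991184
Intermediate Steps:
U = -2 (U = -⅓*6 = -2)
x(v, r) = 3 - r (x(v, r) = -3 + (6 - r) = 3 - r)
o(L, R) = R (o(L, R) = R + (2 - 2)/(-4 + R) = R + 0/(-4 + R) = R + 0 = R)
y(T, H) = T
(43403 + 32445)*(29043 + y(x(14, -12), -182)) = (43403 + 32445)*(29043 + (3 - 1*(-12))) = 75848*(29043 + (3 + 12)) = 75848*(29043 + 15) = 75848*29058 = 2203991184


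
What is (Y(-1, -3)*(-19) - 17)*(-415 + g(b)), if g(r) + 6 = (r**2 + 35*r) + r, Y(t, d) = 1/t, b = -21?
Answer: -1472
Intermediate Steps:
g(r) = -6 + r**2 + 36*r (g(r) = -6 + ((r**2 + 35*r) + r) = -6 + (r**2 + 36*r) = -6 + r**2 + 36*r)
(Y(-1, -3)*(-19) - 17)*(-415 + g(b)) = (-19/(-1) - 17)*(-415 + (-6 + (-21)**2 + 36*(-21))) = (-1*(-19) - 17)*(-415 + (-6 + 441 - 756)) = (19 - 17)*(-415 - 321) = 2*(-736) = -1472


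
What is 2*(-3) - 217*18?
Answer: -3912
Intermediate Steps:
2*(-3) - 217*18 = -6 - 3906 = -3912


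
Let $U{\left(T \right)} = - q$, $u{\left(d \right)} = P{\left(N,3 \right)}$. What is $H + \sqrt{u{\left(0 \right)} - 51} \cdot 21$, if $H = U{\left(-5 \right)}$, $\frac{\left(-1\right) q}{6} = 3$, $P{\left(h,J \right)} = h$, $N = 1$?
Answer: $18 + 105 i \sqrt{2} \approx 18.0 + 148.49 i$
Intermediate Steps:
$q = -18$ ($q = \left(-6\right) 3 = -18$)
$u{\left(d \right)} = 1$
$U{\left(T \right)} = 18$ ($U{\left(T \right)} = \left(-1\right) \left(-18\right) = 18$)
$H = 18$
$H + \sqrt{u{\left(0 \right)} - 51} \cdot 21 = 18 + \sqrt{1 - 51} \cdot 21 = 18 + \sqrt{-50} \cdot 21 = 18 + 5 i \sqrt{2} \cdot 21 = 18 + 105 i \sqrt{2}$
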